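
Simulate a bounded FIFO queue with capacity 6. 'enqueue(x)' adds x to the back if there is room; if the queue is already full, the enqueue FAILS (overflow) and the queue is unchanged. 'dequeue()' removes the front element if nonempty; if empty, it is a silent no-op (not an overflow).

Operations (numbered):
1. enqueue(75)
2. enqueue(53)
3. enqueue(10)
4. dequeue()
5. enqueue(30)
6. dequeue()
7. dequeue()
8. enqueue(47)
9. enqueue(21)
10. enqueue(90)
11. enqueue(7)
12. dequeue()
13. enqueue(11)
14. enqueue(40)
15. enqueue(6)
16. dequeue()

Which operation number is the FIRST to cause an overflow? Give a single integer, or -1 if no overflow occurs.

Answer: 15

Derivation:
1. enqueue(75): size=1
2. enqueue(53): size=2
3. enqueue(10): size=3
4. dequeue(): size=2
5. enqueue(30): size=3
6. dequeue(): size=2
7. dequeue(): size=1
8. enqueue(47): size=2
9. enqueue(21): size=3
10. enqueue(90): size=4
11. enqueue(7): size=5
12. dequeue(): size=4
13. enqueue(11): size=5
14. enqueue(40): size=6
15. enqueue(6): size=6=cap → OVERFLOW (fail)
16. dequeue(): size=5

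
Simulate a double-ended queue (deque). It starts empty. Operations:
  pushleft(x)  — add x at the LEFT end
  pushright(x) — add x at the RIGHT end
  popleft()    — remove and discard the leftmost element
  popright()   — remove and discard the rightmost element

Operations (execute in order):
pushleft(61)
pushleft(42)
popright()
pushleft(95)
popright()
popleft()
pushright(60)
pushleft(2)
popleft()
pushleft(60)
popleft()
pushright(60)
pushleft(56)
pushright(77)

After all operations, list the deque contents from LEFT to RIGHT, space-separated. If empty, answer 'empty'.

Answer: 56 60 60 77

Derivation:
pushleft(61): [61]
pushleft(42): [42, 61]
popright(): [42]
pushleft(95): [95, 42]
popright(): [95]
popleft(): []
pushright(60): [60]
pushleft(2): [2, 60]
popleft(): [60]
pushleft(60): [60, 60]
popleft(): [60]
pushright(60): [60, 60]
pushleft(56): [56, 60, 60]
pushright(77): [56, 60, 60, 77]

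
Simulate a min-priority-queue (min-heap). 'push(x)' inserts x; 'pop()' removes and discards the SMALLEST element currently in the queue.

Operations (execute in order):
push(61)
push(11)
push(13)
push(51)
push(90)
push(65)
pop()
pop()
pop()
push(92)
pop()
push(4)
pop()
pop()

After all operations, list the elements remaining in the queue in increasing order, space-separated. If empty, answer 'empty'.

push(61): heap contents = [61]
push(11): heap contents = [11, 61]
push(13): heap contents = [11, 13, 61]
push(51): heap contents = [11, 13, 51, 61]
push(90): heap contents = [11, 13, 51, 61, 90]
push(65): heap contents = [11, 13, 51, 61, 65, 90]
pop() → 11: heap contents = [13, 51, 61, 65, 90]
pop() → 13: heap contents = [51, 61, 65, 90]
pop() → 51: heap contents = [61, 65, 90]
push(92): heap contents = [61, 65, 90, 92]
pop() → 61: heap contents = [65, 90, 92]
push(4): heap contents = [4, 65, 90, 92]
pop() → 4: heap contents = [65, 90, 92]
pop() → 65: heap contents = [90, 92]

Answer: 90 92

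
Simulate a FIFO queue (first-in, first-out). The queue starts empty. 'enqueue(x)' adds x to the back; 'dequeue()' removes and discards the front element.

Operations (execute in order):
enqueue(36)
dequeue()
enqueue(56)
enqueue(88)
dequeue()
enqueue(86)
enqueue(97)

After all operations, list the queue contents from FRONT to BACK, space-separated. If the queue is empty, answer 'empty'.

enqueue(36): [36]
dequeue(): []
enqueue(56): [56]
enqueue(88): [56, 88]
dequeue(): [88]
enqueue(86): [88, 86]
enqueue(97): [88, 86, 97]

Answer: 88 86 97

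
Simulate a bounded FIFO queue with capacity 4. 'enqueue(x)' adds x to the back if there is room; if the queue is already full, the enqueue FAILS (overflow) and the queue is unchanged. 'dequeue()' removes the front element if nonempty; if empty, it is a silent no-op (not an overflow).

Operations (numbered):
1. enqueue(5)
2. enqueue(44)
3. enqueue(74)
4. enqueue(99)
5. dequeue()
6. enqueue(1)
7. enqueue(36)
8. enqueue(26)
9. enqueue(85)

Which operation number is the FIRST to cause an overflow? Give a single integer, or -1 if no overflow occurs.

Answer: 7

Derivation:
1. enqueue(5): size=1
2. enqueue(44): size=2
3. enqueue(74): size=3
4. enqueue(99): size=4
5. dequeue(): size=3
6. enqueue(1): size=4
7. enqueue(36): size=4=cap → OVERFLOW (fail)
8. enqueue(26): size=4=cap → OVERFLOW (fail)
9. enqueue(85): size=4=cap → OVERFLOW (fail)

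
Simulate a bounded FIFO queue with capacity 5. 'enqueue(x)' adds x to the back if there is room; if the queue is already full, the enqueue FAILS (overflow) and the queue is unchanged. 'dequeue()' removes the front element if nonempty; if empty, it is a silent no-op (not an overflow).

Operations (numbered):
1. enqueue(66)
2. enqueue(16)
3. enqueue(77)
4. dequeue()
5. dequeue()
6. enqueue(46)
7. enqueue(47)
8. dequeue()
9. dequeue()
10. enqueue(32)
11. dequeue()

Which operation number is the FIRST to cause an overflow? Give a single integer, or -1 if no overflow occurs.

Answer: -1

Derivation:
1. enqueue(66): size=1
2. enqueue(16): size=2
3. enqueue(77): size=3
4. dequeue(): size=2
5. dequeue(): size=1
6. enqueue(46): size=2
7. enqueue(47): size=3
8. dequeue(): size=2
9. dequeue(): size=1
10. enqueue(32): size=2
11. dequeue(): size=1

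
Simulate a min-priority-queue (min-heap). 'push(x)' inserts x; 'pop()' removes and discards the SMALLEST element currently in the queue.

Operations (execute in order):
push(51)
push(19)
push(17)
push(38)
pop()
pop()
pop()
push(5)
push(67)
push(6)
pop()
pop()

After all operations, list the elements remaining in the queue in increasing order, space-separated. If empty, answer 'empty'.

push(51): heap contents = [51]
push(19): heap contents = [19, 51]
push(17): heap contents = [17, 19, 51]
push(38): heap contents = [17, 19, 38, 51]
pop() → 17: heap contents = [19, 38, 51]
pop() → 19: heap contents = [38, 51]
pop() → 38: heap contents = [51]
push(5): heap contents = [5, 51]
push(67): heap contents = [5, 51, 67]
push(6): heap contents = [5, 6, 51, 67]
pop() → 5: heap contents = [6, 51, 67]
pop() → 6: heap contents = [51, 67]

Answer: 51 67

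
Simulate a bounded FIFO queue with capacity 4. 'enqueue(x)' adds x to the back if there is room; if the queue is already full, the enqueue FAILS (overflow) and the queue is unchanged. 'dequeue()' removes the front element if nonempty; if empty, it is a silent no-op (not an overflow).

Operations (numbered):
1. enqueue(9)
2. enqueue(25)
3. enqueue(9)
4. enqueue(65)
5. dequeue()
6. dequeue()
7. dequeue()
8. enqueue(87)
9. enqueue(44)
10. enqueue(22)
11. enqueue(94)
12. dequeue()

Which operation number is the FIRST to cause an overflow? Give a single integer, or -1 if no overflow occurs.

1. enqueue(9): size=1
2. enqueue(25): size=2
3. enqueue(9): size=3
4. enqueue(65): size=4
5. dequeue(): size=3
6. dequeue(): size=2
7. dequeue(): size=1
8. enqueue(87): size=2
9. enqueue(44): size=3
10. enqueue(22): size=4
11. enqueue(94): size=4=cap → OVERFLOW (fail)
12. dequeue(): size=3

Answer: 11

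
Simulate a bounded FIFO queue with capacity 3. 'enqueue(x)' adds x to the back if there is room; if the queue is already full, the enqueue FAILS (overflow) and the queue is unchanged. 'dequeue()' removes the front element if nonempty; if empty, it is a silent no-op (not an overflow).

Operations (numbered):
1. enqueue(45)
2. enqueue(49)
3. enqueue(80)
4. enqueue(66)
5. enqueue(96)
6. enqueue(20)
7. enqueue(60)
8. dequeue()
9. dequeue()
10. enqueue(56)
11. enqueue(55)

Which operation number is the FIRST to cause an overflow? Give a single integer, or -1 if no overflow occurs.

Answer: 4

Derivation:
1. enqueue(45): size=1
2. enqueue(49): size=2
3. enqueue(80): size=3
4. enqueue(66): size=3=cap → OVERFLOW (fail)
5. enqueue(96): size=3=cap → OVERFLOW (fail)
6. enqueue(20): size=3=cap → OVERFLOW (fail)
7. enqueue(60): size=3=cap → OVERFLOW (fail)
8. dequeue(): size=2
9. dequeue(): size=1
10. enqueue(56): size=2
11. enqueue(55): size=3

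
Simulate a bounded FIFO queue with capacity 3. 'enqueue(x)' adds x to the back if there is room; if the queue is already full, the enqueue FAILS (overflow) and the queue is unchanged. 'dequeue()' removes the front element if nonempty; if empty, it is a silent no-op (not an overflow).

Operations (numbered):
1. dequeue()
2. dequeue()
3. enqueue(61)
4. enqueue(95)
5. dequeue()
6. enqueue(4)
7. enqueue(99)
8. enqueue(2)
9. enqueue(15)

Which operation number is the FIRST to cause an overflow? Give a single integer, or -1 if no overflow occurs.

Answer: 8

Derivation:
1. dequeue(): empty, no-op, size=0
2. dequeue(): empty, no-op, size=0
3. enqueue(61): size=1
4. enqueue(95): size=2
5. dequeue(): size=1
6. enqueue(4): size=2
7. enqueue(99): size=3
8. enqueue(2): size=3=cap → OVERFLOW (fail)
9. enqueue(15): size=3=cap → OVERFLOW (fail)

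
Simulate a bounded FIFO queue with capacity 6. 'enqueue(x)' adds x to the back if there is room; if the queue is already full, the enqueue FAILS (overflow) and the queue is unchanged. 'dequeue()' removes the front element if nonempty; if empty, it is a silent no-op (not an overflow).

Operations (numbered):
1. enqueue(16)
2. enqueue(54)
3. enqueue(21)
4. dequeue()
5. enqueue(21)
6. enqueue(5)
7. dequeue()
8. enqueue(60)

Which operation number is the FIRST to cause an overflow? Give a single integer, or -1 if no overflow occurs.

1. enqueue(16): size=1
2. enqueue(54): size=2
3. enqueue(21): size=3
4. dequeue(): size=2
5. enqueue(21): size=3
6. enqueue(5): size=4
7. dequeue(): size=3
8. enqueue(60): size=4

Answer: -1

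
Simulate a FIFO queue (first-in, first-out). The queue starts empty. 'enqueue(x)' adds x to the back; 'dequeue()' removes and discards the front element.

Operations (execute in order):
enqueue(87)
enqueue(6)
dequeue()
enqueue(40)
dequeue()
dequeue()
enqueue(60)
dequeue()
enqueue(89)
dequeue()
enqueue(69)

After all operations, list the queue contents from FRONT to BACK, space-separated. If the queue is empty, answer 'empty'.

Answer: 69

Derivation:
enqueue(87): [87]
enqueue(6): [87, 6]
dequeue(): [6]
enqueue(40): [6, 40]
dequeue(): [40]
dequeue(): []
enqueue(60): [60]
dequeue(): []
enqueue(89): [89]
dequeue(): []
enqueue(69): [69]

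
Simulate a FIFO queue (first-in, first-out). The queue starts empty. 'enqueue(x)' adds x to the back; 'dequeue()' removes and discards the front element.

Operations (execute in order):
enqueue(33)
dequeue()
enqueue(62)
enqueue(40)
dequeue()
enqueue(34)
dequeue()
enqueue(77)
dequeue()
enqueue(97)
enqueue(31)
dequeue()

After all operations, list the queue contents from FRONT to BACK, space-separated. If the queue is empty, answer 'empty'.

enqueue(33): [33]
dequeue(): []
enqueue(62): [62]
enqueue(40): [62, 40]
dequeue(): [40]
enqueue(34): [40, 34]
dequeue(): [34]
enqueue(77): [34, 77]
dequeue(): [77]
enqueue(97): [77, 97]
enqueue(31): [77, 97, 31]
dequeue(): [97, 31]

Answer: 97 31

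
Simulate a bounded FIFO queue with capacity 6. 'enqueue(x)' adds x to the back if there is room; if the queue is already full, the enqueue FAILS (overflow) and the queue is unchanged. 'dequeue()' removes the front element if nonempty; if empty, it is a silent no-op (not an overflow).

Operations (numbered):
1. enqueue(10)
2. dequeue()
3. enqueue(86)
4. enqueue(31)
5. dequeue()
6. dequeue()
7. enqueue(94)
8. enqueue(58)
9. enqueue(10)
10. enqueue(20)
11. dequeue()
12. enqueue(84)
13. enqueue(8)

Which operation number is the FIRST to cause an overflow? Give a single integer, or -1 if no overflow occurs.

Answer: -1

Derivation:
1. enqueue(10): size=1
2. dequeue(): size=0
3. enqueue(86): size=1
4. enqueue(31): size=2
5. dequeue(): size=1
6. dequeue(): size=0
7. enqueue(94): size=1
8. enqueue(58): size=2
9. enqueue(10): size=3
10. enqueue(20): size=4
11. dequeue(): size=3
12. enqueue(84): size=4
13. enqueue(8): size=5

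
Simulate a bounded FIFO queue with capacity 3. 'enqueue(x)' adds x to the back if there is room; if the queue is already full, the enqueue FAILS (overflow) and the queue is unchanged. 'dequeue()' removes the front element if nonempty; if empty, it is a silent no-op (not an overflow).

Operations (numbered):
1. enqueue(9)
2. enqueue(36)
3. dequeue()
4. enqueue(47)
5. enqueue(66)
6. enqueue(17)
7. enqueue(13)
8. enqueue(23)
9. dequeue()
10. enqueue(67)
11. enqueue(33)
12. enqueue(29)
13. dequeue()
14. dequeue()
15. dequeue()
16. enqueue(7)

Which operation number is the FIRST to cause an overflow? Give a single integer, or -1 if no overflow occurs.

1. enqueue(9): size=1
2. enqueue(36): size=2
3. dequeue(): size=1
4. enqueue(47): size=2
5. enqueue(66): size=3
6. enqueue(17): size=3=cap → OVERFLOW (fail)
7. enqueue(13): size=3=cap → OVERFLOW (fail)
8. enqueue(23): size=3=cap → OVERFLOW (fail)
9. dequeue(): size=2
10. enqueue(67): size=3
11. enqueue(33): size=3=cap → OVERFLOW (fail)
12. enqueue(29): size=3=cap → OVERFLOW (fail)
13. dequeue(): size=2
14. dequeue(): size=1
15. dequeue(): size=0
16. enqueue(7): size=1

Answer: 6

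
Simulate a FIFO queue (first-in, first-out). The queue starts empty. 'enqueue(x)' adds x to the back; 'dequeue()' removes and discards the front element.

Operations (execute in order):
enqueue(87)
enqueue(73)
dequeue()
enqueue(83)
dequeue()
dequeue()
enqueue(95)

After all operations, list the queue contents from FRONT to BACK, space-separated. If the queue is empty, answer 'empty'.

enqueue(87): [87]
enqueue(73): [87, 73]
dequeue(): [73]
enqueue(83): [73, 83]
dequeue(): [83]
dequeue(): []
enqueue(95): [95]

Answer: 95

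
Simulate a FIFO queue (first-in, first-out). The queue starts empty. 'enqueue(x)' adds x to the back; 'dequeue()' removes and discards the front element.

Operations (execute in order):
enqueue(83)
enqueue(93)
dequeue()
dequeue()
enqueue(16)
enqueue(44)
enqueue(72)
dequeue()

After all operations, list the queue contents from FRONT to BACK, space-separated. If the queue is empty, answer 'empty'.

enqueue(83): [83]
enqueue(93): [83, 93]
dequeue(): [93]
dequeue(): []
enqueue(16): [16]
enqueue(44): [16, 44]
enqueue(72): [16, 44, 72]
dequeue(): [44, 72]

Answer: 44 72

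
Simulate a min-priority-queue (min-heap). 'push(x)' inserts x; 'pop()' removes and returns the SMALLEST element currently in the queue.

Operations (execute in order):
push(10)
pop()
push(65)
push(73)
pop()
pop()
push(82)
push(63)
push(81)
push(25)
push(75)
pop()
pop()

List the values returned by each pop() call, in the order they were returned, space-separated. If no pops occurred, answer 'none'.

Answer: 10 65 73 25 63

Derivation:
push(10): heap contents = [10]
pop() → 10: heap contents = []
push(65): heap contents = [65]
push(73): heap contents = [65, 73]
pop() → 65: heap contents = [73]
pop() → 73: heap contents = []
push(82): heap contents = [82]
push(63): heap contents = [63, 82]
push(81): heap contents = [63, 81, 82]
push(25): heap contents = [25, 63, 81, 82]
push(75): heap contents = [25, 63, 75, 81, 82]
pop() → 25: heap contents = [63, 75, 81, 82]
pop() → 63: heap contents = [75, 81, 82]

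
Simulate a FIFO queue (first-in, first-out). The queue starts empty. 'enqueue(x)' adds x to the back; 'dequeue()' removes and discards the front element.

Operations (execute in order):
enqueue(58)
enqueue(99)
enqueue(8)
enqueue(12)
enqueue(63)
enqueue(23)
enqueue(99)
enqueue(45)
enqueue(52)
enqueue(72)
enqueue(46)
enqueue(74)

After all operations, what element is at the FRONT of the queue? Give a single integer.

enqueue(58): queue = [58]
enqueue(99): queue = [58, 99]
enqueue(8): queue = [58, 99, 8]
enqueue(12): queue = [58, 99, 8, 12]
enqueue(63): queue = [58, 99, 8, 12, 63]
enqueue(23): queue = [58, 99, 8, 12, 63, 23]
enqueue(99): queue = [58, 99, 8, 12, 63, 23, 99]
enqueue(45): queue = [58, 99, 8, 12, 63, 23, 99, 45]
enqueue(52): queue = [58, 99, 8, 12, 63, 23, 99, 45, 52]
enqueue(72): queue = [58, 99, 8, 12, 63, 23, 99, 45, 52, 72]
enqueue(46): queue = [58, 99, 8, 12, 63, 23, 99, 45, 52, 72, 46]
enqueue(74): queue = [58, 99, 8, 12, 63, 23, 99, 45, 52, 72, 46, 74]

Answer: 58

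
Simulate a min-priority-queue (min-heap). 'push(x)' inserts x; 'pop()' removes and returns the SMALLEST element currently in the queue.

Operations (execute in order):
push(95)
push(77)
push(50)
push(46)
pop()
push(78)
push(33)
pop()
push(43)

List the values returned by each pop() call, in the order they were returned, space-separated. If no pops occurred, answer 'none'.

push(95): heap contents = [95]
push(77): heap contents = [77, 95]
push(50): heap contents = [50, 77, 95]
push(46): heap contents = [46, 50, 77, 95]
pop() → 46: heap contents = [50, 77, 95]
push(78): heap contents = [50, 77, 78, 95]
push(33): heap contents = [33, 50, 77, 78, 95]
pop() → 33: heap contents = [50, 77, 78, 95]
push(43): heap contents = [43, 50, 77, 78, 95]

Answer: 46 33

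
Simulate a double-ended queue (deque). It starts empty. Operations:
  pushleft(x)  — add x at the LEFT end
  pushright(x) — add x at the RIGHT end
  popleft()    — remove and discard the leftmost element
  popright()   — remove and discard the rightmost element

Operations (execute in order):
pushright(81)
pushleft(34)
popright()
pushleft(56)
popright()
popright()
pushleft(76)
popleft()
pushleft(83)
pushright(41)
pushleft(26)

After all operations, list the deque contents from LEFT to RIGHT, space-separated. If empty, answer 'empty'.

pushright(81): [81]
pushleft(34): [34, 81]
popright(): [34]
pushleft(56): [56, 34]
popright(): [56]
popright(): []
pushleft(76): [76]
popleft(): []
pushleft(83): [83]
pushright(41): [83, 41]
pushleft(26): [26, 83, 41]

Answer: 26 83 41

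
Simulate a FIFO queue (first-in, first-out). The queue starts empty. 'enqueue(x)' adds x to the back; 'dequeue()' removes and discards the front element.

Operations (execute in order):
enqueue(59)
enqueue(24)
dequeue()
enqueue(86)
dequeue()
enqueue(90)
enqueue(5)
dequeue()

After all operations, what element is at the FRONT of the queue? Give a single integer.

Answer: 90

Derivation:
enqueue(59): queue = [59]
enqueue(24): queue = [59, 24]
dequeue(): queue = [24]
enqueue(86): queue = [24, 86]
dequeue(): queue = [86]
enqueue(90): queue = [86, 90]
enqueue(5): queue = [86, 90, 5]
dequeue(): queue = [90, 5]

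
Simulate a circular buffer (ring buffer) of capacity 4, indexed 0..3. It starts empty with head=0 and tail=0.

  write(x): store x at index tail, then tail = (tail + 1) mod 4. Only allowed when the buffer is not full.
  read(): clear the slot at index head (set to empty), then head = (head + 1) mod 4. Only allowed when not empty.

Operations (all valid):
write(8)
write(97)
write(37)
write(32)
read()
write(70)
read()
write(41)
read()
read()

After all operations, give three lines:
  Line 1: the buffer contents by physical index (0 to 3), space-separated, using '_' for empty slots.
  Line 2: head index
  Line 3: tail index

Answer: 70 41 _ _
0
2

Derivation:
write(8): buf=[8 _ _ _], head=0, tail=1, size=1
write(97): buf=[8 97 _ _], head=0, tail=2, size=2
write(37): buf=[8 97 37 _], head=0, tail=3, size=3
write(32): buf=[8 97 37 32], head=0, tail=0, size=4
read(): buf=[_ 97 37 32], head=1, tail=0, size=3
write(70): buf=[70 97 37 32], head=1, tail=1, size=4
read(): buf=[70 _ 37 32], head=2, tail=1, size=3
write(41): buf=[70 41 37 32], head=2, tail=2, size=4
read(): buf=[70 41 _ 32], head=3, tail=2, size=3
read(): buf=[70 41 _ _], head=0, tail=2, size=2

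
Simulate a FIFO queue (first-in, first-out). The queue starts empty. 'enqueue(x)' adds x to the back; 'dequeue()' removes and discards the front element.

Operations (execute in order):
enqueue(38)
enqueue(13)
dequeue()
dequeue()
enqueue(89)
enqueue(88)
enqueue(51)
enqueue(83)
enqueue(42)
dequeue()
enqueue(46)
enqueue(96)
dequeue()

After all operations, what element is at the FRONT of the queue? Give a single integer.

enqueue(38): queue = [38]
enqueue(13): queue = [38, 13]
dequeue(): queue = [13]
dequeue(): queue = []
enqueue(89): queue = [89]
enqueue(88): queue = [89, 88]
enqueue(51): queue = [89, 88, 51]
enqueue(83): queue = [89, 88, 51, 83]
enqueue(42): queue = [89, 88, 51, 83, 42]
dequeue(): queue = [88, 51, 83, 42]
enqueue(46): queue = [88, 51, 83, 42, 46]
enqueue(96): queue = [88, 51, 83, 42, 46, 96]
dequeue(): queue = [51, 83, 42, 46, 96]

Answer: 51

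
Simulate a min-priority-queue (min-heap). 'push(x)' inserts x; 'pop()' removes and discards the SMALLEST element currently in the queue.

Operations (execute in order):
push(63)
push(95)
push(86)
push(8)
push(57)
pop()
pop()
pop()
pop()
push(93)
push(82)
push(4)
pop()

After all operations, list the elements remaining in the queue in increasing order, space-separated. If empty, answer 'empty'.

Answer: 82 93 95

Derivation:
push(63): heap contents = [63]
push(95): heap contents = [63, 95]
push(86): heap contents = [63, 86, 95]
push(8): heap contents = [8, 63, 86, 95]
push(57): heap contents = [8, 57, 63, 86, 95]
pop() → 8: heap contents = [57, 63, 86, 95]
pop() → 57: heap contents = [63, 86, 95]
pop() → 63: heap contents = [86, 95]
pop() → 86: heap contents = [95]
push(93): heap contents = [93, 95]
push(82): heap contents = [82, 93, 95]
push(4): heap contents = [4, 82, 93, 95]
pop() → 4: heap contents = [82, 93, 95]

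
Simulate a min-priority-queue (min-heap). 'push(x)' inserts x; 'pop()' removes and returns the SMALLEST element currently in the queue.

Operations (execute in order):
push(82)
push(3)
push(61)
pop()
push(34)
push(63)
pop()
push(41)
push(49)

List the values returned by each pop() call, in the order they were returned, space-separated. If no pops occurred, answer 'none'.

push(82): heap contents = [82]
push(3): heap contents = [3, 82]
push(61): heap contents = [3, 61, 82]
pop() → 3: heap contents = [61, 82]
push(34): heap contents = [34, 61, 82]
push(63): heap contents = [34, 61, 63, 82]
pop() → 34: heap contents = [61, 63, 82]
push(41): heap contents = [41, 61, 63, 82]
push(49): heap contents = [41, 49, 61, 63, 82]

Answer: 3 34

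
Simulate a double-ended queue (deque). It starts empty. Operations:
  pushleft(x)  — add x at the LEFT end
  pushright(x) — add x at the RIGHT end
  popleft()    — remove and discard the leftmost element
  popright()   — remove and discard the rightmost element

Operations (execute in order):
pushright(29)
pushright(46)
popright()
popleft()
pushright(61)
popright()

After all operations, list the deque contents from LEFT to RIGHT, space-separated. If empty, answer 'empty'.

pushright(29): [29]
pushright(46): [29, 46]
popright(): [29]
popleft(): []
pushright(61): [61]
popright(): []

Answer: empty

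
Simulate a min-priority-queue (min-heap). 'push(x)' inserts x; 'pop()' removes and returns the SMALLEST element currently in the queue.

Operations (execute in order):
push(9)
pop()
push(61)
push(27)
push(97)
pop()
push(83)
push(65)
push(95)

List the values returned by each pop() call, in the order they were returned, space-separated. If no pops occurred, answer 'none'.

push(9): heap contents = [9]
pop() → 9: heap contents = []
push(61): heap contents = [61]
push(27): heap contents = [27, 61]
push(97): heap contents = [27, 61, 97]
pop() → 27: heap contents = [61, 97]
push(83): heap contents = [61, 83, 97]
push(65): heap contents = [61, 65, 83, 97]
push(95): heap contents = [61, 65, 83, 95, 97]

Answer: 9 27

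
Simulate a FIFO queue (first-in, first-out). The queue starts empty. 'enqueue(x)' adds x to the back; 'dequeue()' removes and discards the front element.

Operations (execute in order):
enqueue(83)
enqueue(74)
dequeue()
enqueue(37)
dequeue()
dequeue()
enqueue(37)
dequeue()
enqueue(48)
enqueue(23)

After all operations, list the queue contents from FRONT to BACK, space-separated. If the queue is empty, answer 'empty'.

enqueue(83): [83]
enqueue(74): [83, 74]
dequeue(): [74]
enqueue(37): [74, 37]
dequeue(): [37]
dequeue(): []
enqueue(37): [37]
dequeue(): []
enqueue(48): [48]
enqueue(23): [48, 23]

Answer: 48 23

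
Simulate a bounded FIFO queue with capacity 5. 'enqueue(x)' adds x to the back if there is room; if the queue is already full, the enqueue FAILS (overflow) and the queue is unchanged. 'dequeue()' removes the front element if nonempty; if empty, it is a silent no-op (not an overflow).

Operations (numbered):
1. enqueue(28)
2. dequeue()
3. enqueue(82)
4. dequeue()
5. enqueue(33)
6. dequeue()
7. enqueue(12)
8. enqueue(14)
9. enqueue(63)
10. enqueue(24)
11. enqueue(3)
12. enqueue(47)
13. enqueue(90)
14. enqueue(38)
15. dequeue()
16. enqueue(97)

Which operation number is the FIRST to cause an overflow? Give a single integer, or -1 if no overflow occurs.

Answer: 12

Derivation:
1. enqueue(28): size=1
2. dequeue(): size=0
3. enqueue(82): size=1
4. dequeue(): size=0
5. enqueue(33): size=1
6. dequeue(): size=0
7. enqueue(12): size=1
8. enqueue(14): size=2
9. enqueue(63): size=3
10. enqueue(24): size=4
11. enqueue(3): size=5
12. enqueue(47): size=5=cap → OVERFLOW (fail)
13. enqueue(90): size=5=cap → OVERFLOW (fail)
14. enqueue(38): size=5=cap → OVERFLOW (fail)
15. dequeue(): size=4
16. enqueue(97): size=5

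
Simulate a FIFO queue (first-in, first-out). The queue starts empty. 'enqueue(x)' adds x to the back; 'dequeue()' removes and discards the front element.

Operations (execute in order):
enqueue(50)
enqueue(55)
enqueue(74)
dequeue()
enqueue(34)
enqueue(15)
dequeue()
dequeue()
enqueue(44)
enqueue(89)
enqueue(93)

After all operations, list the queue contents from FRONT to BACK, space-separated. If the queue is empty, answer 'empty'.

Answer: 34 15 44 89 93

Derivation:
enqueue(50): [50]
enqueue(55): [50, 55]
enqueue(74): [50, 55, 74]
dequeue(): [55, 74]
enqueue(34): [55, 74, 34]
enqueue(15): [55, 74, 34, 15]
dequeue(): [74, 34, 15]
dequeue(): [34, 15]
enqueue(44): [34, 15, 44]
enqueue(89): [34, 15, 44, 89]
enqueue(93): [34, 15, 44, 89, 93]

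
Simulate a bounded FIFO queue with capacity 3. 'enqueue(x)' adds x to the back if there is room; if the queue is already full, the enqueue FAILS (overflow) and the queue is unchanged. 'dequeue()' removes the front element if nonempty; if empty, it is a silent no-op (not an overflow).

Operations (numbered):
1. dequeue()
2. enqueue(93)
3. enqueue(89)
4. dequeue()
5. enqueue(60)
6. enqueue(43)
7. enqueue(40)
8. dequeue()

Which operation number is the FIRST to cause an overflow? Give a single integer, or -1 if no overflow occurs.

Answer: 7

Derivation:
1. dequeue(): empty, no-op, size=0
2. enqueue(93): size=1
3. enqueue(89): size=2
4. dequeue(): size=1
5. enqueue(60): size=2
6. enqueue(43): size=3
7. enqueue(40): size=3=cap → OVERFLOW (fail)
8. dequeue(): size=2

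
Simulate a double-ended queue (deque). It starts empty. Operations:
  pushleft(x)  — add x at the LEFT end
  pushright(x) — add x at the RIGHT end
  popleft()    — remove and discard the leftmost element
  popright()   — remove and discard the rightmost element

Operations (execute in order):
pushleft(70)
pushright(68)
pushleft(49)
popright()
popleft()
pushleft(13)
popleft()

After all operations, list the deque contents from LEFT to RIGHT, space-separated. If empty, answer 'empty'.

pushleft(70): [70]
pushright(68): [70, 68]
pushleft(49): [49, 70, 68]
popright(): [49, 70]
popleft(): [70]
pushleft(13): [13, 70]
popleft(): [70]

Answer: 70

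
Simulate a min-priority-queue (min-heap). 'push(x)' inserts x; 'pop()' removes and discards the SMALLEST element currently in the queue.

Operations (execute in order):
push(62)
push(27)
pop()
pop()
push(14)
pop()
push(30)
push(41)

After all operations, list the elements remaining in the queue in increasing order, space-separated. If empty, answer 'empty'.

push(62): heap contents = [62]
push(27): heap contents = [27, 62]
pop() → 27: heap contents = [62]
pop() → 62: heap contents = []
push(14): heap contents = [14]
pop() → 14: heap contents = []
push(30): heap contents = [30]
push(41): heap contents = [30, 41]

Answer: 30 41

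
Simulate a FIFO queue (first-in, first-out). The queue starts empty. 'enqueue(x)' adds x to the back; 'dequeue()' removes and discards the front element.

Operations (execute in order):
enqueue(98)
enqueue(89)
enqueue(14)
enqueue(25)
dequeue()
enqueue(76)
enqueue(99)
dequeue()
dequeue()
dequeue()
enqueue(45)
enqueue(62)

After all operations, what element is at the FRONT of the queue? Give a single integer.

Answer: 76

Derivation:
enqueue(98): queue = [98]
enqueue(89): queue = [98, 89]
enqueue(14): queue = [98, 89, 14]
enqueue(25): queue = [98, 89, 14, 25]
dequeue(): queue = [89, 14, 25]
enqueue(76): queue = [89, 14, 25, 76]
enqueue(99): queue = [89, 14, 25, 76, 99]
dequeue(): queue = [14, 25, 76, 99]
dequeue(): queue = [25, 76, 99]
dequeue(): queue = [76, 99]
enqueue(45): queue = [76, 99, 45]
enqueue(62): queue = [76, 99, 45, 62]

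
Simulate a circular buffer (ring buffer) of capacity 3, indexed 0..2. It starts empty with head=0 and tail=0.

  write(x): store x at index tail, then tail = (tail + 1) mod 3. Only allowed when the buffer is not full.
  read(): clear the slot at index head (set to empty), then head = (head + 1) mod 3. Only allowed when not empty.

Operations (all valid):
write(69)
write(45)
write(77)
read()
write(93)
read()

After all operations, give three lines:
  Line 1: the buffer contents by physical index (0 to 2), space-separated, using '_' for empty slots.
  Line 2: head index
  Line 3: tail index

Answer: 93 _ 77
2
1

Derivation:
write(69): buf=[69 _ _], head=0, tail=1, size=1
write(45): buf=[69 45 _], head=0, tail=2, size=2
write(77): buf=[69 45 77], head=0, tail=0, size=3
read(): buf=[_ 45 77], head=1, tail=0, size=2
write(93): buf=[93 45 77], head=1, tail=1, size=3
read(): buf=[93 _ 77], head=2, tail=1, size=2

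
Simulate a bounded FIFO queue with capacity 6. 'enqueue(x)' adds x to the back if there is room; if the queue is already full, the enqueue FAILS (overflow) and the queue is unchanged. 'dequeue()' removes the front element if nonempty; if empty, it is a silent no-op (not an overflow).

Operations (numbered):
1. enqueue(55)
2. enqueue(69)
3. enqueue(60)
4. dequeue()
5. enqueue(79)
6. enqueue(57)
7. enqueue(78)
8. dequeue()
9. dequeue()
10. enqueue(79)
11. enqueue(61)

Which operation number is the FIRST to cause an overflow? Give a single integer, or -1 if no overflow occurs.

Answer: -1

Derivation:
1. enqueue(55): size=1
2. enqueue(69): size=2
3. enqueue(60): size=3
4. dequeue(): size=2
5. enqueue(79): size=3
6. enqueue(57): size=4
7. enqueue(78): size=5
8. dequeue(): size=4
9. dequeue(): size=3
10. enqueue(79): size=4
11. enqueue(61): size=5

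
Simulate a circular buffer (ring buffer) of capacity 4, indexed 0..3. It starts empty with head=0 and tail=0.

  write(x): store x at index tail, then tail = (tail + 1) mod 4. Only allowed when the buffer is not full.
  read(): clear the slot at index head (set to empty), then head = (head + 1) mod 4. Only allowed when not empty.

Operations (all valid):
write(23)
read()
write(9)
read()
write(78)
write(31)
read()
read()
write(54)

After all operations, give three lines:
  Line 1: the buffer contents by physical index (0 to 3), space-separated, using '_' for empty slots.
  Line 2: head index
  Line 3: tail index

Answer: 54 _ _ _
0
1

Derivation:
write(23): buf=[23 _ _ _], head=0, tail=1, size=1
read(): buf=[_ _ _ _], head=1, tail=1, size=0
write(9): buf=[_ 9 _ _], head=1, tail=2, size=1
read(): buf=[_ _ _ _], head=2, tail=2, size=0
write(78): buf=[_ _ 78 _], head=2, tail=3, size=1
write(31): buf=[_ _ 78 31], head=2, tail=0, size=2
read(): buf=[_ _ _ 31], head=3, tail=0, size=1
read(): buf=[_ _ _ _], head=0, tail=0, size=0
write(54): buf=[54 _ _ _], head=0, tail=1, size=1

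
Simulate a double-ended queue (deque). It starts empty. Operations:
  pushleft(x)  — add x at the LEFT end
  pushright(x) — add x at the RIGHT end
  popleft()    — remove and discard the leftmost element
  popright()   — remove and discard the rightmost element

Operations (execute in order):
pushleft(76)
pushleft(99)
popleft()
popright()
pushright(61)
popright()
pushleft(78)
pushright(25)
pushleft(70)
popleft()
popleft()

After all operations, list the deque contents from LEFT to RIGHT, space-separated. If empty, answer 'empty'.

pushleft(76): [76]
pushleft(99): [99, 76]
popleft(): [76]
popright(): []
pushright(61): [61]
popright(): []
pushleft(78): [78]
pushright(25): [78, 25]
pushleft(70): [70, 78, 25]
popleft(): [78, 25]
popleft(): [25]

Answer: 25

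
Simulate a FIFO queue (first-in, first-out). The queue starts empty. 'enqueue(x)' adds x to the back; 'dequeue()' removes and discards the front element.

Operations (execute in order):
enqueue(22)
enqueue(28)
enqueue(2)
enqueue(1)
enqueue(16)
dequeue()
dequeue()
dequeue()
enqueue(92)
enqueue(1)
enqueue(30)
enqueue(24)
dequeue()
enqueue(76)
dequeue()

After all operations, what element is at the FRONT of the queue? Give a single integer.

enqueue(22): queue = [22]
enqueue(28): queue = [22, 28]
enqueue(2): queue = [22, 28, 2]
enqueue(1): queue = [22, 28, 2, 1]
enqueue(16): queue = [22, 28, 2, 1, 16]
dequeue(): queue = [28, 2, 1, 16]
dequeue(): queue = [2, 1, 16]
dequeue(): queue = [1, 16]
enqueue(92): queue = [1, 16, 92]
enqueue(1): queue = [1, 16, 92, 1]
enqueue(30): queue = [1, 16, 92, 1, 30]
enqueue(24): queue = [1, 16, 92, 1, 30, 24]
dequeue(): queue = [16, 92, 1, 30, 24]
enqueue(76): queue = [16, 92, 1, 30, 24, 76]
dequeue(): queue = [92, 1, 30, 24, 76]

Answer: 92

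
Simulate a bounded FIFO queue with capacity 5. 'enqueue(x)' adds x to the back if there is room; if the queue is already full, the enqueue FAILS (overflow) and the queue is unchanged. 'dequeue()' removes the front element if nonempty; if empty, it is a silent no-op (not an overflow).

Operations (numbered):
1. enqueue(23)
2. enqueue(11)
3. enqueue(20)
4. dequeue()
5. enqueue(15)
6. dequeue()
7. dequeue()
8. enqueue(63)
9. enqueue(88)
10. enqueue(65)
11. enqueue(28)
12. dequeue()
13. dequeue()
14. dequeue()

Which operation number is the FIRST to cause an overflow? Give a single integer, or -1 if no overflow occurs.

Answer: -1

Derivation:
1. enqueue(23): size=1
2. enqueue(11): size=2
3. enqueue(20): size=3
4. dequeue(): size=2
5. enqueue(15): size=3
6. dequeue(): size=2
7. dequeue(): size=1
8. enqueue(63): size=2
9. enqueue(88): size=3
10. enqueue(65): size=4
11. enqueue(28): size=5
12. dequeue(): size=4
13. dequeue(): size=3
14. dequeue(): size=2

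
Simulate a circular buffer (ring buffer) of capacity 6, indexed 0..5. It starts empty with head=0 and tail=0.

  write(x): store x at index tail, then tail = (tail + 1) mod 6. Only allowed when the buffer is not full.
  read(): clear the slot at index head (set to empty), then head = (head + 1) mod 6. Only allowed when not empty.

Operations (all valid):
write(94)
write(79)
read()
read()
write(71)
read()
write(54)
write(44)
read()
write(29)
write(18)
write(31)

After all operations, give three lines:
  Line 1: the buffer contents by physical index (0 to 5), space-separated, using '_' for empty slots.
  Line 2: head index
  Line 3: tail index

write(94): buf=[94 _ _ _ _ _], head=0, tail=1, size=1
write(79): buf=[94 79 _ _ _ _], head=0, tail=2, size=2
read(): buf=[_ 79 _ _ _ _], head=1, tail=2, size=1
read(): buf=[_ _ _ _ _ _], head=2, tail=2, size=0
write(71): buf=[_ _ 71 _ _ _], head=2, tail=3, size=1
read(): buf=[_ _ _ _ _ _], head=3, tail=3, size=0
write(54): buf=[_ _ _ 54 _ _], head=3, tail=4, size=1
write(44): buf=[_ _ _ 54 44 _], head=3, tail=5, size=2
read(): buf=[_ _ _ _ 44 _], head=4, tail=5, size=1
write(29): buf=[_ _ _ _ 44 29], head=4, tail=0, size=2
write(18): buf=[18 _ _ _ 44 29], head=4, tail=1, size=3
write(31): buf=[18 31 _ _ 44 29], head=4, tail=2, size=4

Answer: 18 31 _ _ 44 29
4
2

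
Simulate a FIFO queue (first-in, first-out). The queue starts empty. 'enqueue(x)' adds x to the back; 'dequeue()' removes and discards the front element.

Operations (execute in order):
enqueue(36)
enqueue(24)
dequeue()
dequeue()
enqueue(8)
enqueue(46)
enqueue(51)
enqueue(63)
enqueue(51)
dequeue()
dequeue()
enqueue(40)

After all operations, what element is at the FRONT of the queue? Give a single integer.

Answer: 51

Derivation:
enqueue(36): queue = [36]
enqueue(24): queue = [36, 24]
dequeue(): queue = [24]
dequeue(): queue = []
enqueue(8): queue = [8]
enqueue(46): queue = [8, 46]
enqueue(51): queue = [8, 46, 51]
enqueue(63): queue = [8, 46, 51, 63]
enqueue(51): queue = [8, 46, 51, 63, 51]
dequeue(): queue = [46, 51, 63, 51]
dequeue(): queue = [51, 63, 51]
enqueue(40): queue = [51, 63, 51, 40]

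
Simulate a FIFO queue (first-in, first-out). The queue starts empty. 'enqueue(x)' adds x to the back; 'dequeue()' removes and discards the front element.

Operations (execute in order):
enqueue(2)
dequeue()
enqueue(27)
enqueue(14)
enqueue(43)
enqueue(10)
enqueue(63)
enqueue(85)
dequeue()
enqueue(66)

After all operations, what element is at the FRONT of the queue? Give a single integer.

Answer: 14

Derivation:
enqueue(2): queue = [2]
dequeue(): queue = []
enqueue(27): queue = [27]
enqueue(14): queue = [27, 14]
enqueue(43): queue = [27, 14, 43]
enqueue(10): queue = [27, 14, 43, 10]
enqueue(63): queue = [27, 14, 43, 10, 63]
enqueue(85): queue = [27, 14, 43, 10, 63, 85]
dequeue(): queue = [14, 43, 10, 63, 85]
enqueue(66): queue = [14, 43, 10, 63, 85, 66]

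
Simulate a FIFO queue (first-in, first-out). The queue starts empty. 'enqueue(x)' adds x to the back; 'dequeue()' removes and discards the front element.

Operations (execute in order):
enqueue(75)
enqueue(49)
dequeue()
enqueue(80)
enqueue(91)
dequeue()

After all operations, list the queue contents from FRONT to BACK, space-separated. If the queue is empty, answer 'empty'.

enqueue(75): [75]
enqueue(49): [75, 49]
dequeue(): [49]
enqueue(80): [49, 80]
enqueue(91): [49, 80, 91]
dequeue(): [80, 91]

Answer: 80 91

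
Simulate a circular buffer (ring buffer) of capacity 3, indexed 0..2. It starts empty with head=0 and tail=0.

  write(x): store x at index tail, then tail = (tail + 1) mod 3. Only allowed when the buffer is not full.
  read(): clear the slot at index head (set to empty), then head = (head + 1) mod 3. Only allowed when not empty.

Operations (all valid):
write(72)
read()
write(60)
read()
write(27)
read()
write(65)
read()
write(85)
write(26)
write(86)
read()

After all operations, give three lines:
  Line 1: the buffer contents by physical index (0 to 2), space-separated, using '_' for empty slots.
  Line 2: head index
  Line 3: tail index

write(72): buf=[72 _ _], head=0, tail=1, size=1
read(): buf=[_ _ _], head=1, tail=1, size=0
write(60): buf=[_ 60 _], head=1, tail=2, size=1
read(): buf=[_ _ _], head=2, tail=2, size=0
write(27): buf=[_ _ 27], head=2, tail=0, size=1
read(): buf=[_ _ _], head=0, tail=0, size=0
write(65): buf=[65 _ _], head=0, tail=1, size=1
read(): buf=[_ _ _], head=1, tail=1, size=0
write(85): buf=[_ 85 _], head=1, tail=2, size=1
write(26): buf=[_ 85 26], head=1, tail=0, size=2
write(86): buf=[86 85 26], head=1, tail=1, size=3
read(): buf=[86 _ 26], head=2, tail=1, size=2

Answer: 86 _ 26
2
1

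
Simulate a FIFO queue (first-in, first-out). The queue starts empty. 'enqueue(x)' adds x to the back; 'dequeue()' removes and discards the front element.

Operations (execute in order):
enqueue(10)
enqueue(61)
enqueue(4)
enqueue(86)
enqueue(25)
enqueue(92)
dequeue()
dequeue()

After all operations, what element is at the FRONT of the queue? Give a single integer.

Answer: 4

Derivation:
enqueue(10): queue = [10]
enqueue(61): queue = [10, 61]
enqueue(4): queue = [10, 61, 4]
enqueue(86): queue = [10, 61, 4, 86]
enqueue(25): queue = [10, 61, 4, 86, 25]
enqueue(92): queue = [10, 61, 4, 86, 25, 92]
dequeue(): queue = [61, 4, 86, 25, 92]
dequeue(): queue = [4, 86, 25, 92]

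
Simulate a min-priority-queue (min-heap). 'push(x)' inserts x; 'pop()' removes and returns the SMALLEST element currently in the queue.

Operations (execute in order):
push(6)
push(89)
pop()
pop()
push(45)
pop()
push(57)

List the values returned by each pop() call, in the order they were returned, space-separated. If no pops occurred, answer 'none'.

Answer: 6 89 45

Derivation:
push(6): heap contents = [6]
push(89): heap contents = [6, 89]
pop() → 6: heap contents = [89]
pop() → 89: heap contents = []
push(45): heap contents = [45]
pop() → 45: heap contents = []
push(57): heap contents = [57]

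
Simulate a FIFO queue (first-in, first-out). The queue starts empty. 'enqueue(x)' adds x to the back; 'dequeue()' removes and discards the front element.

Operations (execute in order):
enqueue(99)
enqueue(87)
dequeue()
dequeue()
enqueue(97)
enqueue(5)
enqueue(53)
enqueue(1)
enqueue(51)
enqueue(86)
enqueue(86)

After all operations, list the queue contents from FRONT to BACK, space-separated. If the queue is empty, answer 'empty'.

Answer: 97 5 53 1 51 86 86

Derivation:
enqueue(99): [99]
enqueue(87): [99, 87]
dequeue(): [87]
dequeue(): []
enqueue(97): [97]
enqueue(5): [97, 5]
enqueue(53): [97, 5, 53]
enqueue(1): [97, 5, 53, 1]
enqueue(51): [97, 5, 53, 1, 51]
enqueue(86): [97, 5, 53, 1, 51, 86]
enqueue(86): [97, 5, 53, 1, 51, 86, 86]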